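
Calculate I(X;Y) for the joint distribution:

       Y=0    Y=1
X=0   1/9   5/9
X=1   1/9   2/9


H(X) = 0.9183, H(Y) = 0.7642, H(X,Y) = 1.6577
I(X;Y) = H(X) + H(Y) - H(X,Y) = 0.0248 bits


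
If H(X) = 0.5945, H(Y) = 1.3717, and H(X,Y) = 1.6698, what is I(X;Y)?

I(X;Y) = H(X) + H(Y) - H(X,Y)
I(X;Y) = 0.5945 + 1.3717 - 1.6698 = 0.2964 bits


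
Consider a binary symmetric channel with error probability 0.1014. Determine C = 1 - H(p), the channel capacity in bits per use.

For BSC with error probability p:
C = 1 - H(p) where H(p) is binary entropy
H(0.1014) = -0.1014 × log₂(0.1014) - 0.8986 × log₂(0.8986)
H(p) = 0.4734
C = 1 - 0.4734 = 0.5266 bits/use


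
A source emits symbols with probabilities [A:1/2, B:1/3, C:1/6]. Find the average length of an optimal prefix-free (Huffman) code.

Huffman tree construction:
Combine smallest probabilities repeatedly
Resulting codes:
  A: 0 (length 1)
  B: 11 (length 2)
  C: 10 (length 2)
Average length = Σ p(s) × length(s) = 1.5000 bits


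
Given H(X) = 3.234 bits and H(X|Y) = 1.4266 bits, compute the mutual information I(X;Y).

I(X;Y) = H(X) - H(X|Y)
I(X;Y) = 3.234 - 1.4266 = 1.8074 bits


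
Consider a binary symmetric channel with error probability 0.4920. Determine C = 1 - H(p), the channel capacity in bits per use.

For BSC with error probability p:
C = 1 - H(p) where H(p) is binary entropy
H(0.4920) = -0.4920 × log₂(0.4920) - 0.5080 × log₂(0.5080)
H(p) = 0.9998
C = 1 - 0.9998 = 0.0002 bits/use


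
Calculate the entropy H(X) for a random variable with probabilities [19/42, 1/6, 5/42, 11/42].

H(X) = -Σ p(x) log₂ p(x)
  -19/42 × log₂(19/42) = 0.5177
  -1/6 × log₂(1/6) = 0.4308
  -5/42 × log₂(5/42) = 0.3655
  -11/42 × log₂(11/42) = 0.5062
H(X) = 1.8203 bits


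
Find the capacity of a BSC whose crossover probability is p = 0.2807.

For BSC with error probability p:
C = 1 - H(p) where H(p) is binary entropy
H(0.2807) = -0.2807 × log₂(0.2807) - 0.7193 × log₂(0.7193)
H(p) = 0.8564
C = 1 - 0.8564 = 0.1436 bits/use


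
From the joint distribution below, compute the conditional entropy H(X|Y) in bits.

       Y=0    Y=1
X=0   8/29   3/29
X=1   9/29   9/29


H(X|Y) = Σ_y p(y) H(X|Y=y)
  p(Y=0) = 17/29, H(X|Y=0) = 0.9975
  p(Y=1) = 12/29, H(X|Y=1) = 0.8113
H(X|Y) = 0.5862×0.9975 + 0.4138×0.8113 = 0.9204 bits


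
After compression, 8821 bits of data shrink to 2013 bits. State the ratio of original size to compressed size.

Compression ratio = Original / Compressed
= 8821 / 2013 = 4.38:1


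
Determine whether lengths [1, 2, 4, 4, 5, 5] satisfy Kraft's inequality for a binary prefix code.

Kraft inequality: Σ 2^(-l_i) ≤ 1 for prefix-free code
Calculating: 2^(-1) + 2^(-2) + 2^(-4) + 2^(-4) + 2^(-5) + 2^(-5)
= 0.5 + 0.25 + 0.0625 + 0.0625 + 0.03125 + 0.03125
= 0.9375
Since 0.9375 ≤ 1, prefix-free code exists


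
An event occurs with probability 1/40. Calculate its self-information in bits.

Information content I(x) = -log₂(p(x))
I = -log₂(1/40) = -log₂(0.0250)
I = 5.3219 bits


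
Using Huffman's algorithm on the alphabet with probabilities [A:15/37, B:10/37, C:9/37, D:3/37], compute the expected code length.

Huffman tree construction:
Combine smallest probabilities repeatedly
Resulting codes:
  A: 0 (length 1)
  B: 10 (length 2)
  C: 111 (length 3)
  D: 110 (length 3)
Average length = Σ p(s) × length(s) = 1.9189 bits


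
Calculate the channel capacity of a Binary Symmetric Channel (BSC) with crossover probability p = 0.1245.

For BSC with error probability p:
C = 1 - H(p) where H(p) is binary entropy
H(0.1245) = -0.1245 × log₂(0.1245) - 0.8755 × log₂(0.8755)
H(p) = 0.5422
C = 1 - 0.5422 = 0.4578 bits/use


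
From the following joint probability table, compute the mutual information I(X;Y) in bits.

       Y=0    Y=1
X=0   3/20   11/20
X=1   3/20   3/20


H(X) = 0.8813, H(Y) = 0.8813, H(X,Y) = 1.7060
I(X;Y) = H(X) + H(Y) - H(X,Y) = 0.0566 bits


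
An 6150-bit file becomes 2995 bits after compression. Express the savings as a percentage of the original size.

Space savings = (1 - Compressed/Original) × 100%
= (1 - 2995/6150) × 100%
= 51.30%


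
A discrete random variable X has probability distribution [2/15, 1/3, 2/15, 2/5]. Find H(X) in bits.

H(X) = -Σ p(x) log₂ p(x)
  -2/15 × log₂(2/15) = 0.3876
  -1/3 × log₂(1/3) = 0.5283
  -2/15 × log₂(2/15) = 0.3876
  -2/5 × log₂(2/5) = 0.5288
H(X) = 1.8323 bits


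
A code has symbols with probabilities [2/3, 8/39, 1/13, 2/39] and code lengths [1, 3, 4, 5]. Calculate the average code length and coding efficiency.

Average length L = Σ p_i × l_i = 1.8462 bits
Entropy H = 1.3632 bits
Efficiency η = H/L × 100% = 73.84%


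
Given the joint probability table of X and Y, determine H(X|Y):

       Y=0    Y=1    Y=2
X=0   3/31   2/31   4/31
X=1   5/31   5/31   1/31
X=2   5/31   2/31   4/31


H(X|Y) = Σ_y p(y) H(X|Y=y)
  p(Y=0) = 13/31, H(X|Y=0) = 1.5486
  p(Y=1) = 9/31, H(X|Y=1) = 1.4355
  p(Y=2) = 9/31, H(X|Y=2) = 1.3921
H(X|Y) = 0.4194×1.5486 + 0.2903×1.4355 + 0.2903×1.3921 = 1.4703 bits


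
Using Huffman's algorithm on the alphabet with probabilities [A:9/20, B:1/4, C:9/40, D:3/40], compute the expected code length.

Huffman tree construction:
Combine smallest probabilities repeatedly
Resulting codes:
  A: 0 (length 1)
  B: 10 (length 2)
  C: 111 (length 3)
  D: 110 (length 3)
Average length = Σ p(s) × length(s) = 1.8500 bits


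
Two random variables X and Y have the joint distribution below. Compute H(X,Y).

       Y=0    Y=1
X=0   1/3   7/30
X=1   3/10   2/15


H(X,Y) = -Σ p(x,y) log₂ p(x,y)
  p(0,0)=1/3: -0.3333 × log₂(0.3333) = 0.5283
  p(0,1)=7/30: -0.2333 × log₂(0.2333) = 0.4899
  p(1,0)=3/10: -0.3000 × log₂(0.3000) = 0.5211
  p(1,1)=2/15: -0.1333 × log₂(0.1333) = 0.3876
H(X,Y) = 1.9269 bits


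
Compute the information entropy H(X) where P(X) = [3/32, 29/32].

H(X) = -Σ p(x) log₂ p(x)
  -3/32 × log₂(3/32) = 0.3202
  -29/32 × log₂(29/32) = 0.1287
H(X) = 0.4489 bits


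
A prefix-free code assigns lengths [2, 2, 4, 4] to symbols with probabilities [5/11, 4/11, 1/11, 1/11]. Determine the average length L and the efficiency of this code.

Average length L = Σ p_i × l_i = 2.3636 bits
Entropy H = 1.6767 bits
Efficiency η = H/L × 100% = 70.94%


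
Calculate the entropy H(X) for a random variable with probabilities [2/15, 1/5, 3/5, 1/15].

H(X) = -Σ p(x) log₂ p(x)
  -2/15 × log₂(2/15) = 0.3876
  -1/5 × log₂(1/5) = 0.4644
  -3/5 × log₂(3/5) = 0.4422
  -1/15 × log₂(1/15) = 0.2605
H(X) = 1.5546 bits


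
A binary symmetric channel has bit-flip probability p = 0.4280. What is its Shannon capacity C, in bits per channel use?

For BSC with error probability p:
C = 1 - H(p) where H(p) is binary entropy
H(0.4280) = -0.4280 × log₂(0.4280) - 0.5720 × log₂(0.5720)
H(p) = 0.9850
C = 1 - 0.9850 = 0.0150 bits/use


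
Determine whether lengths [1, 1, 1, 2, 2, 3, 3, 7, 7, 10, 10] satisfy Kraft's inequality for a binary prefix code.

Kraft inequality: Σ 2^(-l_i) ≤ 1 for prefix-free code
Calculating: 2^(-1) + 2^(-1) + 2^(-1) + 2^(-2) + 2^(-2) + 2^(-3) + 2^(-3) + 2^(-7) + 2^(-7) + 2^(-10) + 2^(-10)
= 0.5 + 0.5 + 0.5 + 0.25 + 0.25 + 0.125 + 0.125 + 0.0078125 + 0.0078125 + 0.0009765625 + 0.0009765625
= 2.2676
Since 2.2676 > 1, prefix-free code does not exist


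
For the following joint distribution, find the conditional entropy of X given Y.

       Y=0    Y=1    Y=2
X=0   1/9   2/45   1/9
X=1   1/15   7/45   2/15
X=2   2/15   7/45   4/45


H(X|Y) = Σ_y p(y) H(X|Y=y)
  p(Y=0) = 14/45, H(X|Y=0) = 1.5306
  p(Y=1) = 16/45, H(X|Y=1) = 1.4186
  p(Y=2) = 1/3, H(X|Y=2) = 1.5656
H(X|Y) = 0.3111×1.5306 + 0.3556×1.4186 + 0.3333×1.5656 = 1.5024 bits


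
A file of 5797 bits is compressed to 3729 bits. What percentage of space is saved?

Space savings = (1 - Compressed/Original) × 100%
= (1 - 3729/5797) × 100%
= 35.67%


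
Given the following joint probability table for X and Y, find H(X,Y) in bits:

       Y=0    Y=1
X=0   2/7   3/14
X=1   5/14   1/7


H(X,Y) = -Σ p(x,y) log₂ p(x,y)
  p(0,0)=2/7: -0.2857 × log₂(0.2857) = 0.5164
  p(0,1)=3/14: -0.2143 × log₂(0.2143) = 0.4762
  p(1,0)=5/14: -0.3571 × log₂(0.3571) = 0.5305
  p(1,1)=1/7: -0.1429 × log₂(0.1429) = 0.4011
H(X,Y) = 1.9242 bits


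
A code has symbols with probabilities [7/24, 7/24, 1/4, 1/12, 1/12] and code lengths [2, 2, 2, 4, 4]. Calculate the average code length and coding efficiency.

Average length L = Σ p_i × l_i = 2.3333 bits
Entropy H = 2.1344 bits
Efficiency η = H/L × 100% = 91.48%


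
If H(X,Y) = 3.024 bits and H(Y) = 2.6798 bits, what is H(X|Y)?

Chain rule: H(X,Y) = H(X|Y) + H(Y)
H(X|Y) = H(X,Y) - H(Y) = 3.024 - 2.6798 = 0.3442 bits


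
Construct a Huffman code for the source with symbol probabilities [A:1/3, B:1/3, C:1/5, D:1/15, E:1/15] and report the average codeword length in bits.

Huffman tree construction:
Combine smallest probabilities repeatedly
Resulting codes:
  A: 10 (length 2)
  B: 11 (length 2)
  C: 01 (length 2)
  D: 000 (length 3)
  E: 001 (length 3)
Average length = Σ p(s) × length(s) = 2.1333 bits


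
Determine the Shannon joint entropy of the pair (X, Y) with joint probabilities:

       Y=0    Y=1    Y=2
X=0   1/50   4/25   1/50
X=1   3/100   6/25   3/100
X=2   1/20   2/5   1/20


H(X,Y) = -Σ p(x,y) log₂ p(x,y)
  p(0,0)=1/50: -0.0200 × log₂(0.0200) = 0.1129
  p(0,1)=4/25: -0.1600 × log₂(0.1600) = 0.4230
  p(0,2)=1/50: -0.0200 × log₂(0.0200) = 0.1129
  p(1,0)=3/100: -0.0300 × log₂(0.0300) = 0.1518
  p(1,1)=6/25: -0.2400 × log₂(0.2400) = 0.4941
  p(1,2)=3/100: -0.0300 × log₂(0.0300) = 0.1518
  p(2,0)=1/20: -0.0500 × log₂(0.0500) = 0.2161
  p(2,1)=2/5: -0.4000 × log₂(0.4000) = 0.5288
  p(2,2)=1/20: -0.0500 × log₂(0.0500) = 0.2161
H(X,Y) = 2.4074 bits


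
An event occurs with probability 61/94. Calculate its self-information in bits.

Information content I(x) = -log₂(p(x))
I = -log₂(61/94) = -log₂(0.6489)
I = 0.6239 bits


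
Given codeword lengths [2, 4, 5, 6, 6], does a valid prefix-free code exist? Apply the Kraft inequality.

Kraft inequality: Σ 2^(-l_i) ≤ 1 for prefix-free code
Calculating: 2^(-2) + 2^(-4) + 2^(-5) + 2^(-6) + 2^(-6)
= 0.25 + 0.0625 + 0.03125 + 0.015625 + 0.015625
= 0.3750
Since 0.3750 ≤ 1, prefix-free code exists


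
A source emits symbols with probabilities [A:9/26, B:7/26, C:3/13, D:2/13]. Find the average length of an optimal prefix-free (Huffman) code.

Huffman tree construction:
Combine smallest probabilities repeatedly
Resulting codes:
  A: 11 (length 2)
  B: 10 (length 2)
  C: 01 (length 2)
  D: 00 (length 2)
Average length = Σ p(s) × length(s) = 2.0000 bits


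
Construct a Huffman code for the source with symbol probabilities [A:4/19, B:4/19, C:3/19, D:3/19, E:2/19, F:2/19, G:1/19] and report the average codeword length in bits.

Huffman tree construction:
Combine smallest probabilities repeatedly
Resulting codes:
  A: 00 (length 2)
  B: 01 (length 2)
  C: 101 (length 3)
  D: 110 (length 3)
  E: 1111 (length 4)
  F: 100 (length 3)
  G: 1110 (length 4)
Average length = Σ p(s) × length(s) = 2.7368 bits


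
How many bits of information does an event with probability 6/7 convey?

Information content I(x) = -log₂(p(x))
I = -log₂(6/7) = -log₂(0.8571)
I = 0.2224 bits


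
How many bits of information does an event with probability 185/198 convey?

Information content I(x) = -log₂(p(x))
I = -log₂(185/198) = -log₂(0.9343)
I = 0.0980 bits


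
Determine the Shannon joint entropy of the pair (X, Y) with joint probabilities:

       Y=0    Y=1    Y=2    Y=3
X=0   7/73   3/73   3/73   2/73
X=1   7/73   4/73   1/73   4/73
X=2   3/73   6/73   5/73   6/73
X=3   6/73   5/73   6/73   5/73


H(X,Y) = -Σ p(x,y) log₂ p(x,y)
  p(0,0)=7/73: -0.0959 × log₂(0.0959) = 0.3243
  p(0,1)=3/73: -0.0411 × log₂(0.0411) = 0.1892
  p(0,2)=3/73: -0.0411 × log₂(0.0411) = 0.1892
  p(0,3)=2/73: -0.0274 × log₂(0.0274) = 0.1422
  p(1,0)=7/73: -0.0959 × log₂(0.0959) = 0.3243
  p(1,1)=4/73: -0.0548 × log₂(0.0548) = 0.2296
  p(1,2)=1/73: -0.0137 × log₂(0.0137) = 0.0848
  p(1,3)=4/73: -0.0548 × log₂(0.0548) = 0.2296
  p(2,0)=3/73: -0.0411 × log₂(0.0411) = 0.1892
  p(2,1)=6/73: -0.0822 × log₂(0.0822) = 0.2963
  p(2,2)=5/73: -0.0685 × log₂(0.0685) = 0.2649
  p(2,3)=6/73: -0.0822 × log₂(0.0822) = 0.2963
  p(3,0)=6/73: -0.0822 × log₂(0.0822) = 0.2963
  p(3,1)=5/73: -0.0685 × log₂(0.0685) = 0.2649
  p(3,2)=6/73: -0.0822 × log₂(0.0822) = 0.2963
  p(3,3)=5/73: -0.0685 × log₂(0.0685) = 0.2649
H(X,Y) = 3.8825 bits


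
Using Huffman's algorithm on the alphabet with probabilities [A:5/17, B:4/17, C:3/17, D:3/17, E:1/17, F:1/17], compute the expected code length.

Huffman tree construction:
Combine smallest probabilities repeatedly
Resulting codes:
  A: 10 (length 2)
  B: 01 (length 2)
  C: 111 (length 3)
  D: 00 (length 2)
  E: 1100 (length 4)
  F: 1101 (length 4)
Average length = Σ p(s) × length(s) = 2.4118 bits


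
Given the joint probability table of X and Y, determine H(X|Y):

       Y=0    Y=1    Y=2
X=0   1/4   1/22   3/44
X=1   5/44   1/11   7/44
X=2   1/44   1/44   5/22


H(X|Y) = Σ_y p(y) H(X|Y=y)
  p(Y=0) = 17/44, H(X|Y=0) = 1.1661
  p(Y=1) = 7/44, H(X|Y=1) = 1.3788
  p(Y=2) = 5/11, H(X|Y=2) = 1.4406
H(X|Y) = 0.3864×1.1661 + 0.1591×1.3788 + 0.4545×1.4406 = 1.3247 bits


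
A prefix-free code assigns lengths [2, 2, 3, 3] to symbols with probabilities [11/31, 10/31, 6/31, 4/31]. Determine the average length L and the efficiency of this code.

Average length L = Σ p_i × l_i = 2.3226 bits
Entropy H = 1.8967 bits
Efficiency η = H/L × 100% = 81.66%


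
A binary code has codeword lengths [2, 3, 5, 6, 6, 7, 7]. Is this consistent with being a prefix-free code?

Kraft inequality: Σ 2^(-l_i) ≤ 1 for prefix-free code
Calculating: 2^(-2) + 2^(-3) + 2^(-5) + 2^(-6) + 2^(-6) + 2^(-7) + 2^(-7)
= 0.25 + 0.125 + 0.03125 + 0.015625 + 0.015625 + 0.0078125 + 0.0078125
= 0.4531
Since 0.4531 ≤ 1, prefix-free code exists


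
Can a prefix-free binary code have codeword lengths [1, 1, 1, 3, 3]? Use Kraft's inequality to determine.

Kraft inequality: Σ 2^(-l_i) ≤ 1 for prefix-free code
Calculating: 2^(-1) + 2^(-1) + 2^(-1) + 2^(-3) + 2^(-3)
= 0.5 + 0.5 + 0.5 + 0.125 + 0.125
= 1.7500
Since 1.7500 > 1, prefix-free code does not exist


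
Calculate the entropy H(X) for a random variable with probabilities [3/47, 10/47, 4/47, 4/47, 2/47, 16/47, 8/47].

H(X) = -Σ p(x) log₂ p(x)
  -3/47 × log₂(3/47) = 0.2534
  -10/47 × log₂(10/47) = 0.4750
  -4/47 × log₂(4/47) = 0.3025
  -4/47 × log₂(4/47) = 0.3025
  -2/47 × log₂(2/47) = 0.1938
  -16/47 × log₂(16/47) = 0.5292
  -8/47 × log₂(8/47) = 0.4348
H(X) = 2.4913 bits


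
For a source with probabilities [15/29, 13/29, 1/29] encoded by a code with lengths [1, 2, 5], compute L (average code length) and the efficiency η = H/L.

Average length L = Σ p_i × l_i = 1.5862 bits
Entropy H = 1.1784 bits
Efficiency η = H/L × 100% = 74.29%


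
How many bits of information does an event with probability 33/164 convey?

Information content I(x) = -log₂(p(x))
I = -log₂(33/164) = -log₂(0.2012)
I = 2.3132 bits


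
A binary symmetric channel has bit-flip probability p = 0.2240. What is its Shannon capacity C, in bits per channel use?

For BSC with error probability p:
C = 1 - H(p) where H(p) is binary entropy
H(0.2240) = -0.2240 × log₂(0.2240) - 0.7760 × log₂(0.7760)
H(p) = 0.7674
C = 1 - 0.7674 = 0.2326 bits/use


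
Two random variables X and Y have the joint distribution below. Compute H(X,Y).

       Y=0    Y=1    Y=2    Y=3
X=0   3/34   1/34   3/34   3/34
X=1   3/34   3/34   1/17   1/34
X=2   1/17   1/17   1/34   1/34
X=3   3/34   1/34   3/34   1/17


H(X,Y) = -Σ p(x,y) log₂ p(x,y)
  p(0,0)=3/34: -0.0882 × log₂(0.0882) = 0.3090
  p(0,1)=1/34: -0.0294 × log₂(0.0294) = 0.1496
  p(0,2)=3/34: -0.0882 × log₂(0.0882) = 0.3090
  p(0,3)=3/34: -0.0882 × log₂(0.0882) = 0.3090
  p(1,0)=3/34: -0.0882 × log₂(0.0882) = 0.3090
  p(1,1)=3/34: -0.0882 × log₂(0.0882) = 0.3090
  p(1,2)=1/17: -0.0588 × log₂(0.0588) = 0.2404
  p(1,3)=1/34: -0.0294 × log₂(0.0294) = 0.1496
  p(2,0)=1/17: -0.0588 × log₂(0.0588) = 0.2404
  p(2,1)=1/17: -0.0588 × log₂(0.0588) = 0.2404
  p(2,2)=1/34: -0.0294 × log₂(0.0294) = 0.1496
  p(2,3)=1/34: -0.0294 × log₂(0.0294) = 0.1496
  p(3,0)=3/34: -0.0882 × log₂(0.0882) = 0.3090
  p(3,1)=1/34: -0.0294 × log₂(0.0294) = 0.1496
  p(3,2)=3/34: -0.0882 × log₂(0.0882) = 0.3090
  p(3,3)=1/17: -0.0588 × log₂(0.0588) = 0.2404
H(X,Y) = 3.8732 bits


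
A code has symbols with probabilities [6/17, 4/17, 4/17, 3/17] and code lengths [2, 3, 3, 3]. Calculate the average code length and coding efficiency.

Average length L = Σ p_i × l_i = 2.6471 bits
Entropy H = 1.9542 bits
Efficiency η = H/L × 100% = 73.83%


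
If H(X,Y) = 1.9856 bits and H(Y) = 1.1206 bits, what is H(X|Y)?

Chain rule: H(X,Y) = H(X|Y) + H(Y)
H(X|Y) = H(X,Y) - H(Y) = 1.9856 - 1.1206 = 0.865 bits


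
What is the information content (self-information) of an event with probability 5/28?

Information content I(x) = -log₂(p(x))
I = -log₂(5/28) = -log₂(0.1786)
I = 2.4854 bits


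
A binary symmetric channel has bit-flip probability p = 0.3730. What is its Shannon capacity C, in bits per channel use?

For BSC with error probability p:
C = 1 - H(p) where H(p) is binary entropy
H(0.3730) = -0.3730 × log₂(0.3730) - 0.6270 × log₂(0.6270)
H(p) = 0.9529
C = 1 - 0.9529 = 0.0471 bits/use


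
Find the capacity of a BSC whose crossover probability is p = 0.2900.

For BSC with error probability p:
C = 1 - H(p) where H(p) is binary entropy
H(0.2900) = -0.2900 × log₂(0.2900) - 0.7100 × log₂(0.7100)
H(p) = 0.8687
C = 1 - 0.8687 = 0.1313 bits/use


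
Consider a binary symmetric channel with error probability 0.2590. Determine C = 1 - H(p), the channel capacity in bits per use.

For BSC with error probability p:
C = 1 - H(p) where H(p) is binary entropy
H(0.2590) = -0.2590 × log₂(0.2590) - 0.7410 × log₂(0.7410)
H(p) = 0.8252
C = 1 - 0.8252 = 0.1748 bits/use


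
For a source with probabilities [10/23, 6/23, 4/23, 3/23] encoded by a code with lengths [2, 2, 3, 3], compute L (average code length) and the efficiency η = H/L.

Average length L = Σ p_i × l_i = 2.3043 bits
Entropy H = 1.8503 bits
Efficiency η = H/L × 100% = 80.30%


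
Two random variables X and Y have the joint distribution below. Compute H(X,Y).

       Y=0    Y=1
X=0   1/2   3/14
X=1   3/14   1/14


H(X,Y) = -Σ p(x,y) log₂ p(x,y)
  p(0,0)=1/2: -0.5000 × log₂(0.5000) = 0.5000
  p(0,1)=3/14: -0.2143 × log₂(0.2143) = 0.4762
  p(1,0)=3/14: -0.2143 × log₂(0.2143) = 0.4762
  p(1,1)=1/14: -0.0714 × log₂(0.0714) = 0.2720
H(X,Y) = 1.7244 bits


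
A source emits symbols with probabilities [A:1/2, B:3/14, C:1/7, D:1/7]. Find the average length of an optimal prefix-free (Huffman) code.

Huffman tree construction:
Combine smallest probabilities repeatedly
Resulting codes:
  A: 0 (length 1)
  B: 10 (length 2)
  C: 110 (length 3)
  D: 111 (length 3)
Average length = Σ p(s) × length(s) = 1.7857 bits


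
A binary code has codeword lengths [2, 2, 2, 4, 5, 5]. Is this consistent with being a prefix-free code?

Kraft inequality: Σ 2^(-l_i) ≤ 1 for prefix-free code
Calculating: 2^(-2) + 2^(-2) + 2^(-2) + 2^(-4) + 2^(-5) + 2^(-5)
= 0.25 + 0.25 + 0.25 + 0.0625 + 0.03125 + 0.03125
= 0.8750
Since 0.8750 ≤ 1, prefix-free code exists


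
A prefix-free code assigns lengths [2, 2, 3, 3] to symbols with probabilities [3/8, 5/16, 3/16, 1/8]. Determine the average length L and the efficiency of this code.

Average length L = Σ p_i × l_i = 2.3125 bits
Entropy H = 1.8829 bits
Efficiency η = H/L × 100% = 81.42%


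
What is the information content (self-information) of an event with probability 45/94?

Information content I(x) = -log₂(p(x))
I = -log₂(45/94) = -log₂(0.4787)
I = 1.0627 bits


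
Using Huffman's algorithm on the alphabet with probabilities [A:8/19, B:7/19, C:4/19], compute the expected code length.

Huffman tree construction:
Combine smallest probabilities repeatedly
Resulting codes:
  A: 0 (length 1)
  B: 11 (length 2)
  C: 10 (length 2)
Average length = Σ p(s) × length(s) = 1.5789 bits


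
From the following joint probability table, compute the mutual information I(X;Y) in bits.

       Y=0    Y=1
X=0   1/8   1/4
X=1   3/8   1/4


H(X) = 0.9544, H(Y) = 1.0000, H(X,Y) = 1.9056
I(X;Y) = H(X) + H(Y) - H(X,Y) = 0.0488 bits


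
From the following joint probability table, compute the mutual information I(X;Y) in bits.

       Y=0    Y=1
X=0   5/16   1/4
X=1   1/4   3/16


H(X) = 0.9887, H(Y) = 0.9887, H(X,Y) = 1.9772
I(X;Y) = H(X) + H(Y) - H(X,Y) = 0.0002 bits


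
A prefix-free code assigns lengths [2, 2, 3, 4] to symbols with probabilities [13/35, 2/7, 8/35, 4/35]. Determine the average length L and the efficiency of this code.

Average length L = Σ p_i × l_i = 2.4571 bits
Entropy H = 1.8914 bits
Efficiency η = H/L × 100% = 76.98%


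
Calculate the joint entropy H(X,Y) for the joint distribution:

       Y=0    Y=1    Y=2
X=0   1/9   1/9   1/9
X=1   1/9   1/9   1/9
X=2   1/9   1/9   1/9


H(X,Y) = -Σ p(x,y) log₂ p(x,y)
  p(0,0)=1/9: -0.1111 × log₂(0.1111) = 0.3522
  p(0,1)=1/9: -0.1111 × log₂(0.1111) = 0.3522
  p(0,2)=1/9: -0.1111 × log₂(0.1111) = 0.3522
  p(1,0)=1/9: -0.1111 × log₂(0.1111) = 0.3522
  p(1,1)=1/9: -0.1111 × log₂(0.1111) = 0.3522
  p(1,2)=1/9: -0.1111 × log₂(0.1111) = 0.3522
  p(2,0)=1/9: -0.1111 × log₂(0.1111) = 0.3522
  p(2,1)=1/9: -0.1111 × log₂(0.1111) = 0.3522
  p(2,2)=1/9: -0.1111 × log₂(0.1111) = 0.3522
H(X,Y) = 3.1699 bits


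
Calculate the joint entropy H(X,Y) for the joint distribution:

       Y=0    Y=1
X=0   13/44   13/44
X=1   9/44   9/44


H(X,Y) = -Σ p(x,y) log₂ p(x,y)
  p(0,0)=13/44: -0.2955 × log₂(0.2955) = 0.5197
  p(0,1)=13/44: -0.2955 × log₂(0.2955) = 0.5197
  p(1,0)=9/44: -0.2045 × log₂(0.2045) = 0.4683
  p(1,1)=9/44: -0.2045 × log₂(0.2045) = 0.4683
H(X,Y) = 1.9760 bits


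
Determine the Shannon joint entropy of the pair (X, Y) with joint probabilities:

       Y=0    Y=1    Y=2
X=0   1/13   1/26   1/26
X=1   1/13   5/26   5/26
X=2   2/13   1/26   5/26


H(X,Y) = -Σ p(x,y) log₂ p(x,y)
  p(0,0)=1/13: -0.0769 × log₂(0.0769) = 0.2846
  p(0,1)=1/26: -0.0385 × log₂(0.0385) = 0.1808
  p(0,2)=1/26: -0.0385 × log₂(0.0385) = 0.1808
  p(1,0)=1/13: -0.0769 × log₂(0.0769) = 0.2846
  p(1,1)=5/26: -0.1923 × log₂(0.1923) = 0.4574
  p(1,2)=5/26: -0.1923 × log₂(0.1923) = 0.4574
  p(2,0)=2/13: -0.1538 × log₂(0.1538) = 0.4155
  p(2,1)=1/26: -0.0385 × log₂(0.0385) = 0.1808
  p(2,2)=5/26: -0.1923 × log₂(0.1923) = 0.4574
H(X,Y) = 2.8993 bits


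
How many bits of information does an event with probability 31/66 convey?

Information content I(x) = -log₂(p(x))
I = -log₂(31/66) = -log₂(0.4697)
I = 1.0902 bits


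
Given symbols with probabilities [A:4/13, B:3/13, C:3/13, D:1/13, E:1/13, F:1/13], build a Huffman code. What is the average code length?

Huffman tree construction:
Combine smallest probabilities repeatedly
Resulting codes:
  A: 11 (length 2)
  B: 00 (length 2)
  C: 01 (length 2)
  D: 1010 (length 4)
  E: 1011 (length 4)
  F: 100 (length 3)
Average length = Σ p(s) × length(s) = 2.3846 bits


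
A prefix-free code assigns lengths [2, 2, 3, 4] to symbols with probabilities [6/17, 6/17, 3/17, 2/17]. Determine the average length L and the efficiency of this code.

Average length L = Σ p_i × l_i = 2.4118 bits
Entropy H = 1.8654 bits
Efficiency η = H/L × 100% = 77.35%


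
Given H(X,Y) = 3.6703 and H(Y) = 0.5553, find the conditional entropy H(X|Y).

Chain rule: H(X,Y) = H(X|Y) + H(Y)
H(X|Y) = H(X,Y) - H(Y) = 3.6703 - 0.5553 = 3.115 bits


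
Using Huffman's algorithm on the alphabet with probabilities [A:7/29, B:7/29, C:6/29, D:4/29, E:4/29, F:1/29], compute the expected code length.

Huffman tree construction:
Combine smallest probabilities repeatedly
Resulting codes:
  A: 01 (length 2)
  B: 10 (length 2)
  C: 00 (length 2)
  D: 1111 (length 4)
  E: 110 (length 3)
  F: 1110 (length 4)
Average length = Σ p(s) × length(s) = 2.4828 bits


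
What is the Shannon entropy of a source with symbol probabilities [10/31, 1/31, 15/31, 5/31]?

H(X) = -Σ p(x) log₂ p(x)
  -10/31 × log₂(10/31) = 0.5265
  -1/31 × log₂(1/31) = 0.1598
  -15/31 × log₂(15/31) = 0.5068
  -5/31 × log₂(5/31) = 0.4246
H(X) = 1.6177 bits


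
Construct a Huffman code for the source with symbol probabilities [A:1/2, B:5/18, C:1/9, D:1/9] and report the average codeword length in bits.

Huffman tree construction:
Combine smallest probabilities repeatedly
Resulting codes:
  A: 0 (length 1)
  B: 11 (length 2)
  C: 100 (length 3)
  D: 101 (length 3)
Average length = Σ p(s) × length(s) = 1.7222 bits


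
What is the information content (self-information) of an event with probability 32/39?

Information content I(x) = -log₂(p(x))
I = -log₂(32/39) = -log₂(0.8205)
I = 0.2854 bits


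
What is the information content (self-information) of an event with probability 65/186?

Information content I(x) = -log₂(p(x))
I = -log₂(65/186) = -log₂(0.3495)
I = 1.5168 bits


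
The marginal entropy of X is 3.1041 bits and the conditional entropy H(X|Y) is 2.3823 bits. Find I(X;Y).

I(X;Y) = H(X) - H(X|Y)
I(X;Y) = 3.1041 - 2.3823 = 0.7218 bits


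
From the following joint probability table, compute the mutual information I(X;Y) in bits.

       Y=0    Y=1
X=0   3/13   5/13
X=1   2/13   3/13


H(X) = 0.9612, H(Y) = 0.9612, H(X,Y) = 1.9220
I(X;Y) = H(X) + H(Y) - H(X,Y) = 0.0005 bits


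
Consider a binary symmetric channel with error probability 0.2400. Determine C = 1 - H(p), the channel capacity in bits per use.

For BSC with error probability p:
C = 1 - H(p) where H(p) is binary entropy
H(0.2400) = -0.2400 × log₂(0.2400) - 0.7600 × log₂(0.7600)
H(p) = 0.7950
C = 1 - 0.7950 = 0.2050 bits/use


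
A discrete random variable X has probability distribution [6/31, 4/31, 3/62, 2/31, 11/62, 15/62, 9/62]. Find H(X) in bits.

H(X) = -Σ p(x) log₂ p(x)
  -6/31 × log₂(6/31) = 0.4586
  -4/31 × log₂(4/31) = 0.3812
  -3/62 × log₂(3/62) = 0.2114
  -2/31 × log₂(2/31) = 0.2551
  -11/62 × log₂(11/62) = 0.4426
  -15/62 × log₂(15/62) = 0.4953
  -9/62 × log₂(9/62) = 0.4042
H(X) = 2.6484 bits


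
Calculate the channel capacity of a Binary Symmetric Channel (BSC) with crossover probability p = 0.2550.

For BSC with error probability p:
C = 1 - H(p) where H(p) is binary entropy
H(0.2550) = -0.2550 × log₂(0.2550) - 0.7450 × log₂(0.7450)
H(p) = 0.8191
C = 1 - 0.8191 = 0.1809 bits/use


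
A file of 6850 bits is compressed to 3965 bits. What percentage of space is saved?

Space savings = (1 - Compressed/Original) × 100%
= (1 - 3965/6850) × 100%
= 42.12%


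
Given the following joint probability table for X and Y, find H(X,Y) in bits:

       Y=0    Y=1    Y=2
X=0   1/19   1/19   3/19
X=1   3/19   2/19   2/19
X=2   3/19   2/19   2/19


H(X,Y) = -Σ p(x,y) log₂ p(x,y)
  p(0,0)=1/19: -0.0526 × log₂(0.0526) = 0.2236
  p(0,1)=1/19: -0.0526 × log₂(0.0526) = 0.2236
  p(0,2)=3/19: -0.1579 × log₂(0.1579) = 0.4205
  p(1,0)=3/19: -0.1579 × log₂(0.1579) = 0.4205
  p(1,1)=2/19: -0.1053 × log₂(0.1053) = 0.3419
  p(1,2)=2/19: -0.1053 × log₂(0.1053) = 0.3419
  p(2,0)=3/19: -0.1579 × log₂(0.1579) = 0.4205
  p(2,1)=2/19: -0.1053 × log₂(0.1053) = 0.3419
  p(2,2)=2/19: -0.1053 × log₂(0.1053) = 0.3419
H(X,Y) = 3.0761 bits


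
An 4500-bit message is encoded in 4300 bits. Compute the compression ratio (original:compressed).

Compression ratio = Original / Compressed
= 4500 / 4300 = 1.05:1


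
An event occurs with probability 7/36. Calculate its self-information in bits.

Information content I(x) = -log₂(p(x))
I = -log₂(7/36) = -log₂(0.1944)
I = 2.3626 bits


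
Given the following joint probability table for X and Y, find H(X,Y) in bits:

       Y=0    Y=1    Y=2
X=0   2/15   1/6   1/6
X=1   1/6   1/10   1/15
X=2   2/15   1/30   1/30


H(X,Y) = -Σ p(x,y) log₂ p(x,y)
  p(0,0)=2/15: -0.1333 × log₂(0.1333) = 0.3876
  p(0,1)=1/6: -0.1667 × log₂(0.1667) = 0.4308
  p(0,2)=1/6: -0.1667 × log₂(0.1667) = 0.4308
  p(1,0)=1/6: -0.1667 × log₂(0.1667) = 0.4308
  p(1,1)=1/10: -0.1000 × log₂(0.1000) = 0.3322
  p(1,2)=1/15: -0.0667 × log₂(0.0667) = 0.2605
  p(2,0)=2/15: -0.1333 × log₂(0.1333) = 0.3876
  p(2,1)=1/30: -0.0333 × log₂(0.0333) = 0.1636
  p(2,2)=1/30: -0.0333 × log₂(0.0333) = 0.1636
H(X,Y) = 2.9874 bits


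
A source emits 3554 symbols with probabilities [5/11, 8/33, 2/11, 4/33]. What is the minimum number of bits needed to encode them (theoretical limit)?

Entropy H = 1.8288 bits/symbol
Minimum bits = H × n = 1.8288 × 3554
= 6499.71 bits


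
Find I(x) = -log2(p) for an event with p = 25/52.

Information content I(x) = -log₂(p(x))
I = -log₂(25/52) = -log₂(0.4808)
I = 1.0566 bits


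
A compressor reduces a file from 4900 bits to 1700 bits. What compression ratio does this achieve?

Compression ratio = Original / Compressed
= 4900 / 1700 = 2.88:1


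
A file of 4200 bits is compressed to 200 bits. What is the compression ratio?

Compression ratio = Original / Compressed
= 4200 / 200 = 21.00:1


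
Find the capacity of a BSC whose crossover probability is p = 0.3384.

For BSC with error probability p:
C = 1 - H(p) where H(p) is binary entropy
H(0.3384) = -0.3384 × log₂(0.3384) - 0.6616 × log₂(0.6616)
H(p) = 0.9233
C = 1 - 0.9233 = 0.0767 bits/use


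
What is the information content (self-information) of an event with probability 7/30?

Information content I(x) = -log₂(p(x))
I = -log₂(7/30) = -log₂(0.2333)
I = 2.0995 bits


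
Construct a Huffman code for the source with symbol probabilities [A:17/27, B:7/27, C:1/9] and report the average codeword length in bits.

Huffman tree construction:
Combine smallest probabilities repeatedly
Resulting codes:
  A: 1 (length 1)
  B: 01 (length 2)
  C: 00 (length 2)
Average length = Σ p(s) × length(s) = 1.3704 bits


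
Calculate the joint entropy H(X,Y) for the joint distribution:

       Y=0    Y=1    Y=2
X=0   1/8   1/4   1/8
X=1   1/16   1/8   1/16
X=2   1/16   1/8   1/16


H(X,Y) = -Σ p(x,y) log₂ p(x,y)
  p(0,0)=1/8: -0.1250 × log₂(0.1250) = 0.3750
  p(0,1)=1/4: -0.2500 × log₂(0.2500) = 0.5000
  p(0,2)=1/8: -0.1250 × log₂(0.1250) = 0.3750
  p(1,0)=1/16: -0.0625 × log₂(0.0625) = 0.2500
  p(1,1)=1/8: -0.1250 × log₂(0.1250) = 0.3750
  p(1,2)=1/16: -0.0625 × log₂(0.0625) = 0.2500
  p(2,0)=1/16: -0.0625 × log₂(0.0625) = 0.2500
  p(2,1)=1/8: -0.1250 × log₂(0.1250) = 0.3750
  p(2,2)=1/16: -0.0625 × log₂(0.0625) = 0.2500
H(X,Y) = 3.0000 bits


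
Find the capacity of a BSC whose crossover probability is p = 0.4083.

For BSC with error probability p:
C = 1 - H(p) where H(p) is binary entropy
H(0.4083) = -0.4083 × log₂(0.4083) - 0.5917 × log₂(0.5917)
H(p) = 0.9756
C = 1 - 0.9756 = 0.0244 bits/use


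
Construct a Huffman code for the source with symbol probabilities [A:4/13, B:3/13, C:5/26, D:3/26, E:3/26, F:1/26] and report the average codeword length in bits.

Huffman tree construction:
Combine smallest probabilities repeatedly
Resulting codes:
  A: 11 (length 2)
  B: 01 (length 2)
  C: 00 (length 2)
  D: 1011 (length 4)
  E: 100 (length 3)
  F: 1010 (length 4)
Average length = Σ p(s) × length(s) = 2.4231 bits


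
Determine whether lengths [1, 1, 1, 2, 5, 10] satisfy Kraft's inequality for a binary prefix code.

Kraft inequality: Σ 2^(-l_i) ≤ 1 for prefix-free code
Calculating: 2^(-1) + 2^(-1) + 2^(-1) + 2^(-2) + 2^(-5) + 2^(-10)
= 0.5 + 0.5 + 0.5 + 0.25 + 0.03125 + 0.0009765625
= 1.7822
Since 1.7822 > 1, prefix-free code does not exist


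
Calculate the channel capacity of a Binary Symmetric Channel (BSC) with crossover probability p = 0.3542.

For BSC with error probability p:
C = 1 - H(p) where H(p) is binary entropy
H(0.3542) = -0.3542 × log₂(0.3542) - 0.6458 × log₂(0.6458)
H(p) = 0.9378
C = 1 - 0.9378 = 0.0622 bits/use


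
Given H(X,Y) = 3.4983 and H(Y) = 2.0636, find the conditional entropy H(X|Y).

Chain rule: H(X,Y) = H(X|Y) + H(Y)
H(X|Y) = H(X,Y) - H(Y) = 3.4983 - 2.0636 = 1.4347 bits


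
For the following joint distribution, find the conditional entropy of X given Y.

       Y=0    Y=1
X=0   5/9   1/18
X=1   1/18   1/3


H(X|Y) = Σ_y p(y) H(X|Y=y)
  p(Y=0) = 11/18, H(X|Y=0) = 0.4395
  p(Y=1) = 7/18, H(X|Y=1) = 0.5917
H(X|Y) = 0.6111×0.4395 + 0.3889×0.5917 = 0.4987 bits


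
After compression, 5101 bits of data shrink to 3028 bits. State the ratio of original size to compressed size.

Compression ratio = Original / Compressed
= 5101 / 3028 = 1.68:1


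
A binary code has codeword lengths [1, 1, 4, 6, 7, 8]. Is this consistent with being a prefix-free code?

Kraft inequality: Σ 2^(-l_i) ≤ 1 for prefix-free code
Calculating: 2^(-1) + 2^(-1) + 2^(-4) + 2^(-6) + 2^(-7) + 2^(-8)
= 0.5 + 0.5 + 0.0625 + 0.015625 + 0.0078125 + 0.00390625
= 1.0898
Since 1.0898 > 1, prefix-free code does not exist


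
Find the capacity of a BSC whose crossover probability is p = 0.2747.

For BSC with error probability p:
C = 1 - H(p) where H(p) is binary entropy
H(0.2747) = -0.2747 × log₂(0.2747) - 0.7253 × log₂(0.7253)
H(p) = 0.8481
C = 1 - 0.8481 = 0.1519 bits/use


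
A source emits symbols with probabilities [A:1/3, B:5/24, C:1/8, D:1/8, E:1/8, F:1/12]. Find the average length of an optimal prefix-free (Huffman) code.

Huffman tree construction:
Combine smallest probabilities repeatedly
Resulting codes:
  A: 11 (length 2)
  B: 00 (length 2)
  C: 011 (length 3)
  D: 100 (length 3)
  E: 101 (length 3)
  F: 010 (length 3)
Average length = Σ p(s) × length(s) = 2.4583 bits


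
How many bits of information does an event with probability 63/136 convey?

Information content I(x) = -log₂(p(x))
I = -log₂(63/136) = -log₂(0.4632)
I = 1.1102 bits


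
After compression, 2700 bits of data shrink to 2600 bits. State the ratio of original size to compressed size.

Compression ratio = Original / Compressed
= 2700 / 2600 = 1.04:1


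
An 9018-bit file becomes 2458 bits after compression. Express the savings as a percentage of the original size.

Space savings = (1 - Compressed/Original) × 100%
= (1 - 2458/9018) × 100%
= 72.74%


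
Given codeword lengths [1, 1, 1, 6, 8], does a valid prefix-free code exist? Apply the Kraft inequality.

Kraft inequality: Σ 2^(-l_i) ≤ 1 for prefix-free code
Calculating: 2^(-1) + 2^(-1) + 2^(-1) + 2^(-6) + 2^(-8)
= 0.5 + 0.5 + 0.5 + 0.015625 + 0.00390625
= 1.5195
Since 1.5195 > 1, prefix-free code does not exist


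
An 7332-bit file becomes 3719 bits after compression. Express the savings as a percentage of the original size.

Space savings = (1 - Compressed/Original) × 100%
= (1 - 3719/7332) × 100%
= 49.28%


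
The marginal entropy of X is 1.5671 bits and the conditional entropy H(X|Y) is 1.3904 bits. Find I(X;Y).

I(X;Y) = H(X) - H(X|Y)
I(X;Y) = 1.5671 - 1.3904 = 0.1767 bits


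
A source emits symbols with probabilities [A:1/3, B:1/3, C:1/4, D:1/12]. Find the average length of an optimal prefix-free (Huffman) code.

Huffman tree construction:
Combine smallest probabilities repeatedly
Resulting codes:
  A: 10 (length 2)
  B: 11 (length 2)
  C: 01 (length 2)
  D: 00 (length 2)
Average length = Σ p(s) × length(s) = 2.0000 bits


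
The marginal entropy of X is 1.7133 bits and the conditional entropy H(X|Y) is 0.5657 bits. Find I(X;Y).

I(X;Y) = H(X) - H(X|Y)
I(X;Y) = 1.7133 - 0.5657 = 1.1476 bits


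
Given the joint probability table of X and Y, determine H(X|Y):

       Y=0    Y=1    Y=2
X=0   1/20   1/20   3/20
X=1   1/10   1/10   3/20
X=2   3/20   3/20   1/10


H(X|Y) = Σ_y p(y) H(X|Y=y)
  p(Y=0) = 3/10, H(X|Y=0) = 1.4591
  p(Y=1) = 3/10, H(X|Y=1) = 1.4591
  p(Y=2) = 2/5, H(X|Y=2) = 1.5613
H(X|Y) = 0.3000×1.4591 + 0.3000×1.4591 + 0.4000×1.5613 = 1.5000 bits


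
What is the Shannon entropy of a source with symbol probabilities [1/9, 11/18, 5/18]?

H(X) = -Σ p(x) log₂ p(x)
  -1/9 × log₂(1/9) = 0.3522
  -11/18 × log₂(11/18) = 0.4342
  -5/18 × log₂(5/18) = 0.5133
H(X) = 1.2997 bits


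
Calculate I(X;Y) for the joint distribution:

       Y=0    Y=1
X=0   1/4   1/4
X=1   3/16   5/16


H(X) = 1.0000, H(Y) = 0.9887, H(X,Y) = 1.9772
I(X;Y) = H(X) + H(Y) - H(X,Y) = 0.0115 bits


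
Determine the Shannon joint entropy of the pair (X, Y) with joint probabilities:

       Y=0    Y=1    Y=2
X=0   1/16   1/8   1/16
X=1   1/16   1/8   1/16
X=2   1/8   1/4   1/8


H(X,Y) = -Σ p(x,y) log₂ p(x,y)
  p(0,0)=1/16: -0.0625 × log₂(0.0625) = 0.2500
  p(0,1)=1/8: -0.1250 × log₂(0.1250) = 0.3750
  p(0,2)=1/16: -0.0625 × log₂(0.0625) = 0.2500
  p(1,0)=1/16: -0.0625 × log₂(0.0625) = 0.2500
  p(1,1)=1/8: -0.1250 × log₂(0.1250) = 0.3750
  p(1,2)=1/16: -0.0625 × log₂(0.0625) = 0.2500
  p(2,0)=1/8: -0.1250 × log₂(0.1250) = 0.3750
  p(2,1)=1/4: -0.2500 × log₂(0.2500) = 0.5000
  p(2,2)=1/8: -0.1250 × log₂(0.1250) = 0.3750
H(X,Y) = 3.0000 bits


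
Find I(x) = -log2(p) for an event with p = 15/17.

Information content I(x) = -log₂(p(x))
I = -log₂(15/17) = -log₂(0.8824)
I = 0.1806 bits


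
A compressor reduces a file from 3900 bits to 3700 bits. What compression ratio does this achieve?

Compression ratio = Original / Compressed
= 3900 / 3700 = 1.05:1


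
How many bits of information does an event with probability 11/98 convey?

Information content I(x) = -log₂(p(x))
I = -log₂(11/98) = -log₂(0.1122)
I = 3.1553 bits


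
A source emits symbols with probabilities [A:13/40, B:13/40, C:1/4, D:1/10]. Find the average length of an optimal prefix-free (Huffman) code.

Huffman tree construction:
Combine smallest probabilities repeatedly
Resulting codes:
  A: 10 (length 2)
  B: 11 (length 2)
  C: 01 (length 2)
  D: 00 (length 2)
Average length = Σ p(s) × length(s) = 2.0000 bits


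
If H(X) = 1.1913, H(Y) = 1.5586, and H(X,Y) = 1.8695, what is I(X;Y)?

I(X;Y) = H(X) + H(Y) - H(X,Y)
I(X;Y) = 1.1913 + 1.5586 - 1.8695 = 0.8804 bits


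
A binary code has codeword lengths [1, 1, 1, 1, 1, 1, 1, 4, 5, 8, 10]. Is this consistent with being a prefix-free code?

Kraft inequality: Σ 2^(-l_i) ≤ 1 for prefix-free code
Calculating: 2^(-1) + 2^(-1) + 2^(-1) + 2^(-1) + 2^(-1) + 2^(-1) + 2^(-1) + 2^(-4) + 2^(-5) + 2^(-8) + 2^(-10)
= 0.5 + 0.5 + 0.5 + 0.5 + 0.5 + 0.5 + 0.5 + 0.0625 + 0.03125 + 0.00390625 + 0.0009765625
= 3.5986
Since 3.5986 > 1, prefix-free code does not exist


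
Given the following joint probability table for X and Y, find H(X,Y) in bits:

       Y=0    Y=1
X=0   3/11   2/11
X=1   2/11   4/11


H(X,Y) = -Σ p(x,y) log₂ p(x,y)
  p(0,0)=3/11: -0.2727 × log₂(0.2727) = 0.5112
  p(0,1)=2/11: -0.1818 × log₂(0.1818) = 0.4472
  p(1,0)=2/11: -0.1818 × log₂(0.1818) = 0.4472
  p(1,1)=4/11: -0.3636 × log₂(0.3636) = 0.5307
H(X,Y) = 1.9363 bits


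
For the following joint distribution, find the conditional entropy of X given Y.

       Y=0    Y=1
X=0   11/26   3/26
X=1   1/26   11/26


H(X|Y) = Σ_y p(y) H(X|Y=y)
  p(Y=0) = 6/13, H(X|Y=0) = 0.4138
  p(Y=1) = 7/13, H(X|Y=1) = 0.7496
H(X|Y) = 0.4615×0.4138 + 0.5385×0.7496 = 0.5946 bits


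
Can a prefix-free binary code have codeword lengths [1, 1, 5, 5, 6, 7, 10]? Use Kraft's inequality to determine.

Kraft inequality: Σ 2^(-l_i) ≤ 1 for prefix-free code
Calculating: 2^(-1) + 2^(-1) + 2^(-5) + 2^(-5) + 2^(-6) + 2^(-7) + 2^(-10)
= 0.5 + 0.5 + 0.03125 + 0.03125 + 0.015625 + 0.0078125 + 0.0009765625
= 1.0869
Since 1.0869 > 1, prefix-free code does not exist
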